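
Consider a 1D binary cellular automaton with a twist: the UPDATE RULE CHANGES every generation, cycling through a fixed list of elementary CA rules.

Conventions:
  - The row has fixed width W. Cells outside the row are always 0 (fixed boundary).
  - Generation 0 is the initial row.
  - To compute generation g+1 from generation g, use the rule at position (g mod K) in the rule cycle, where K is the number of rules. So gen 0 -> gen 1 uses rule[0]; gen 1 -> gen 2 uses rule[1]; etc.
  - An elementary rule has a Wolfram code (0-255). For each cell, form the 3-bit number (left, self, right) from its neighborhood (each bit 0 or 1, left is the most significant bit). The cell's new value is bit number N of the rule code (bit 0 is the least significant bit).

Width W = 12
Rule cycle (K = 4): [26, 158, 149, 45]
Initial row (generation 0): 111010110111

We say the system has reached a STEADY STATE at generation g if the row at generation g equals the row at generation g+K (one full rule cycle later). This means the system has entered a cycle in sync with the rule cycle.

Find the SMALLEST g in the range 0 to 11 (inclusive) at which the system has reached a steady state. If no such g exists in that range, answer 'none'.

Answer: none

Derivation:
Gen 0: 111010110111
Gen 1 (rule 26): 100000100100
Gen 2 (rule 158): 110001111110
Gen 3 (rule 149): 001100111101
Gen 4 (rule 45): 101000100011
Gen 5 (rule 26): 000101010110
Gen 6 (rule 158): 001101010101
Gen 7 (rule 149): 100001010101
Gen 8 (rule 45): 101101111111
Gen 9 (rule 26): 001001000000
Gen 10 (rule 158): 011111100000
Gen 11 (rule 149): 001111011111
Gen 12 (rule 45): 101000110000
Gen 13 (rule 26): 000101101000
Gen 14 (rule 158): 001101001100
Gen 15 (rule 149): 100001100011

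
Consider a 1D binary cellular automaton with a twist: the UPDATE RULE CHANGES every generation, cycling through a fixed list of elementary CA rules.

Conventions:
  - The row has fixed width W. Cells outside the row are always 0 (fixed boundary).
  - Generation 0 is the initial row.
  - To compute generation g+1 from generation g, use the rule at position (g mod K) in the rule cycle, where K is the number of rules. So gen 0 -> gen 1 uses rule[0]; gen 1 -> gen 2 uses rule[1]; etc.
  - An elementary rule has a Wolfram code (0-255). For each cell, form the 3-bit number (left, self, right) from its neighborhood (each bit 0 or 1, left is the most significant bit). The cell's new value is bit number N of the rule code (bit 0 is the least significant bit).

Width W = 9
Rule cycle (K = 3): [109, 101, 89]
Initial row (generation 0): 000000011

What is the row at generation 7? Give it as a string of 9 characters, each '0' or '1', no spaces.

Gen 0: 000000011
Gen 1 (rule 109): 111111011
Gen 2 (rule 101): 000001101
Gen 3 (rule 89): 111101100
Gen 4 (rule 109): 100111101
Gen 5 (rule 101): 100000111
Gen 6 (rule 89): 011110101
Gen 7 (rule 109): 010011111

Answer: 010011111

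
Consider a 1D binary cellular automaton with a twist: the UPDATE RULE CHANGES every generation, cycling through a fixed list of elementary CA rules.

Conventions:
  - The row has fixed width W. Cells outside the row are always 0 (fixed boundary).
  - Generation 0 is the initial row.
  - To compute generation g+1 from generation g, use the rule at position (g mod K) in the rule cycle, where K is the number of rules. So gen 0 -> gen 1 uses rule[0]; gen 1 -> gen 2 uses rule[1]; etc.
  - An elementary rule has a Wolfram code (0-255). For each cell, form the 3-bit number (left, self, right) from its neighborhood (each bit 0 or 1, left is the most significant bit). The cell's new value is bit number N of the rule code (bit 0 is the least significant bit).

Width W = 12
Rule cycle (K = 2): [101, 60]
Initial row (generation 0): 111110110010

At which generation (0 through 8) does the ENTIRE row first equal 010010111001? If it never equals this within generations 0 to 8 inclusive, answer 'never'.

Answer: 7

Derivation:
Gen 0: 111110110010
Gen 1 (rule 101): 000011010010
Gen 2 (rule 60): 000010111011
Gen 3 (rule 101): 111011001101
Gen 4 (rule 60): 100110101011
Gen 5 (rule 101): 100011111101
Gen 6 (rule 60): 110010000011
Gen 7 (rule 101): 010010111001
Gen 8 (rule 60): 011011100101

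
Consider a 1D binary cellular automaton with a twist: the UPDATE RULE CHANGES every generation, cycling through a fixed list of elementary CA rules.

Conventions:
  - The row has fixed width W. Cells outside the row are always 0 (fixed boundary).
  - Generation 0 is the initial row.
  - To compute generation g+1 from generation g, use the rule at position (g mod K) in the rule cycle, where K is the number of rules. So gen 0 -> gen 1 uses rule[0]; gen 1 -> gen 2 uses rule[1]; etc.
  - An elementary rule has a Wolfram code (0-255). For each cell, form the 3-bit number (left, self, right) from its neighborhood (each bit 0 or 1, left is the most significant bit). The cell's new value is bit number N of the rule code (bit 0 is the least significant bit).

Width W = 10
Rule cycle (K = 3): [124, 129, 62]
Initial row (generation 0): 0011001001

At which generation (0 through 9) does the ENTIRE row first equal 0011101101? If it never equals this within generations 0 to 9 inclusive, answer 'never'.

Answer: 1

Derivation:
Gen 0: 0011001001
Gen 1 (rule 124): 0011101101
Gen 2 (rule 129): 1001000000
Gen 3 (rule 62): 1111100000
Gen 4 (rule 124): 1000110000
Gen 5 (rule 129): 0010000111
Gen 6 (rule 62): 0111001100
Gen 7 (rule 124): 0101101110
Gen 8 (rule 129): 0000000100
Gen 9 (rule 62): 0000001110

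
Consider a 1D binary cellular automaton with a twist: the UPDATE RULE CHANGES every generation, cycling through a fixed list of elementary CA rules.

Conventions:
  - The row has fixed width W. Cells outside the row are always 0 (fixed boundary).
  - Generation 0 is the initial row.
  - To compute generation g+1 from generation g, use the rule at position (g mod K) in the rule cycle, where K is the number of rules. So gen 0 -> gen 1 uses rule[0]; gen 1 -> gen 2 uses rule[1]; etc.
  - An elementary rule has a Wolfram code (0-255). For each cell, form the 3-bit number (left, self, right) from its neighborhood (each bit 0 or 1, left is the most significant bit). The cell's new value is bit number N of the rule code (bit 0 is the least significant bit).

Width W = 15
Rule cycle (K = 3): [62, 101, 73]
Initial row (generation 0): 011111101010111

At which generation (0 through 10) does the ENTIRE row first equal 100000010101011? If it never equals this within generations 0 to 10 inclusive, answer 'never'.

Gen 0: 011111101010111
Gen 1 (rule 62): 110000011111100
Gen 2 (rule 101): 010111000000101
Gen 3 (rule 73): 000101011110000
Gen 4 (rule 62): 001111110001000
Gen 5 (rule 101): 100000010101011
Gen 6 (rule 73): 001111000000011
Gen 7 (rule 62): 011000100000110
Gen 8 (rule 101): 001010101110010
Gen 9 (rule 73): 100000001010000
Gen 10 (rule 62): 110000011111000

Answer: 5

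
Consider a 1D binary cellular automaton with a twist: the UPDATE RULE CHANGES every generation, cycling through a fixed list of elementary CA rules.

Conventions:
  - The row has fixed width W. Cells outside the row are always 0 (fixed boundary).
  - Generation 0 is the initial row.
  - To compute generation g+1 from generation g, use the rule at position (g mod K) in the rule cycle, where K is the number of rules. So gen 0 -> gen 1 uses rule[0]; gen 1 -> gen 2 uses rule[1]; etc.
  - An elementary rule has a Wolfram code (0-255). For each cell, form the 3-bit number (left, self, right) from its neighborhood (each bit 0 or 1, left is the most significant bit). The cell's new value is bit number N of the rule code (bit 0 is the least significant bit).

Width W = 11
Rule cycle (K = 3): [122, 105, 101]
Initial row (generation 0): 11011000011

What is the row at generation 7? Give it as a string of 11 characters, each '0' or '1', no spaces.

Gen 0: 11011000011
Gen 1 (rule 122): 11111100111
Gen 2 (rule 105): 10000100101
Gen 3 (rule 101): 10110100111
Gen 4 (rule 122): 01111011101
Gen 5 (rule 105): 01001110110
Gen 6 (rule 101): 01000011010
Gen 7 (rule 122): 10100111101

Answer: 10100111101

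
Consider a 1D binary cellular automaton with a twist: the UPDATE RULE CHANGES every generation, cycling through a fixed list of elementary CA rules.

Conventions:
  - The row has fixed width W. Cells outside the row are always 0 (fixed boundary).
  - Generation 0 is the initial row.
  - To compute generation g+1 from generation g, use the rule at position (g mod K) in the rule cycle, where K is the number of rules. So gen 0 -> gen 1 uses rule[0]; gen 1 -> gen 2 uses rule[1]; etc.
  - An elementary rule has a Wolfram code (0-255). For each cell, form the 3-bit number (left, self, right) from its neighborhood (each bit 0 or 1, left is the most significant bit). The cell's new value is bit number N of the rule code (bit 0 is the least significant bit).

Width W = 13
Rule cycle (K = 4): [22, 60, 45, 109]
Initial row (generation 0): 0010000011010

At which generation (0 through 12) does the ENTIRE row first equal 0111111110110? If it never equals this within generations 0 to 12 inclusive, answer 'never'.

Answer: never

Derivation:
Gen 0: 0010000011010
Gen 1 (rule 22): 0111000100011
Gen 2 (rule 60): 0100100110010
Gen 3 (rule 45): 0100100100010
Gen 4 (rule 109): 0100100101010
Gen 5 (rule 22): 1111111101011
Gen 6 (rule 60): 1000000011110
Gen 7 (rule 45): 1011111010000
Gen 8 (rule 109): 1110001110111
Gen 9 (rule 22): 0001010000000
Gen 10 (rule 60): 0001111000000
Gen 11 (rule 45): 1101000011111
Gen 12 (rule 109): 1111011010001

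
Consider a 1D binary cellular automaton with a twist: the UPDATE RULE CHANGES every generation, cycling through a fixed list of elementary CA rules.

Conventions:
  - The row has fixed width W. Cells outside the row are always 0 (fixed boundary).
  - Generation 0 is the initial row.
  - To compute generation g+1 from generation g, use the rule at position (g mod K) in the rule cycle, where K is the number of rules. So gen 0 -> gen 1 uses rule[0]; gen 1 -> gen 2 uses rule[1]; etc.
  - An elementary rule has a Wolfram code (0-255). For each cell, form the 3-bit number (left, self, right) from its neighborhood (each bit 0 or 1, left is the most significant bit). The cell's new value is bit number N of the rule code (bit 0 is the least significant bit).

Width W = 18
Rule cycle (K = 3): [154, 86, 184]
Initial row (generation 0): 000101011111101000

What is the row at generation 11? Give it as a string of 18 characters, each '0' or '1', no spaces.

Gen 0: 000101011111101000
Gen 1 (rule 154): 001000011111000100
Gen 2 (rule 86): 011100100001101110
Gen 3 (rule 184): 011010010001011101
Gen 4 (rule 154): 110001101010011000
Gen 5 (rule 86): 011010101011101100
Gen 6 (rule 184): 010101010111011010
Gen 7 (rule 154): 100000000110010001
Gen 8 (rule 86): 110000001011111011
Gen 9 (rule 184): 101000000111110110
Gen 10 (rule 154): 000100001111100101
Gen 11 (rule 86): 001110010000111101

Answer: 001110010000111101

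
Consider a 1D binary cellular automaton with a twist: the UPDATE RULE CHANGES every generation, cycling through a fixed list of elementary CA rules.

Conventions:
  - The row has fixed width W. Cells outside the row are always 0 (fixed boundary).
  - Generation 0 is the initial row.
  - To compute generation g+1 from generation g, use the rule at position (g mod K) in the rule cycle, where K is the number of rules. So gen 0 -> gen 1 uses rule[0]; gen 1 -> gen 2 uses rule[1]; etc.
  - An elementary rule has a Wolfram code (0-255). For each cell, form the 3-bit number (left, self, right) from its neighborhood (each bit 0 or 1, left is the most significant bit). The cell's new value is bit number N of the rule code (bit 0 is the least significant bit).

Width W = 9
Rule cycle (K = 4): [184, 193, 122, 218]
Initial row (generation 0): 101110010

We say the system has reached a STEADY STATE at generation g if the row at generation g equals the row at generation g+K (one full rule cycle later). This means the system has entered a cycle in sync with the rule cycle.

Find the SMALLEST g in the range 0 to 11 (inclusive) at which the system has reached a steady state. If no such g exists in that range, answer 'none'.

Gen 0: 101110010
Gen 1 (rule 184): 011101001
Gen 2 (rule 193): 001100000
Gen 3 (rule 122): 011110000
Gen 4 (rule 218): 111111000
Gen 5 (rule 184): 111110100
Gen 6 (rule 193): 011110001
Gen 7 (rule 122): 110011010
Gen 8 (rule 218): 111111001
Gen 9 (rule 184): 111110100
Gen 10 (rule 193): 011110001
Gen 11 (rule 122): 110011010
Gen 12 (rule 218): 111111001
Gen 13 (rule 184): 111110100
Gen 14 (rule 193): 011110001
Gen 15 (rule 122): 110011010

Answer: 5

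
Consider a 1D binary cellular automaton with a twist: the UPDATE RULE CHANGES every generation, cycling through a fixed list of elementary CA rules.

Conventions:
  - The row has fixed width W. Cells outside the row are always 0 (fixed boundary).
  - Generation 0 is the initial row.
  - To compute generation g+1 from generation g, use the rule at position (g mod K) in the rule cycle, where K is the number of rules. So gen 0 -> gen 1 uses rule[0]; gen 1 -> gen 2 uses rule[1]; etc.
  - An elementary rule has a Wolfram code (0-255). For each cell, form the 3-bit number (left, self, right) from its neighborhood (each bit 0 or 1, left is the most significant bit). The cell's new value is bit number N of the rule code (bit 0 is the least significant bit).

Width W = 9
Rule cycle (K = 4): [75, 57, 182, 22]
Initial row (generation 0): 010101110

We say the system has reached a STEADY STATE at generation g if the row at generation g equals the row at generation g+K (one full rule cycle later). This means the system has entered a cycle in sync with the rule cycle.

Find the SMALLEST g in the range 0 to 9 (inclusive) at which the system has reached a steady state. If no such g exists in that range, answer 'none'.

Answer: none

Derivation:
Gen 0: 010101110
Gen 1 (rule 75): 100001010
Gen 2 (rule 57): 011100101
Gen 3 (rule 182): 101011111
Gen 4 (rule 22): 101000000
Gen 5 (rule 75): 000011111
Gen 6 (rule 57): 111010000
Gen 7 (rule 182): 010111000
Gen 8 (rule 22): 110000100
Gen 9 (rule 75): 110111001
Gen 10 (rule 57): 101100100
Gen 11 (rule 182): 110011110
Gen 12 (rule 22): 001100001
Gen 13 (rule 75): 111101110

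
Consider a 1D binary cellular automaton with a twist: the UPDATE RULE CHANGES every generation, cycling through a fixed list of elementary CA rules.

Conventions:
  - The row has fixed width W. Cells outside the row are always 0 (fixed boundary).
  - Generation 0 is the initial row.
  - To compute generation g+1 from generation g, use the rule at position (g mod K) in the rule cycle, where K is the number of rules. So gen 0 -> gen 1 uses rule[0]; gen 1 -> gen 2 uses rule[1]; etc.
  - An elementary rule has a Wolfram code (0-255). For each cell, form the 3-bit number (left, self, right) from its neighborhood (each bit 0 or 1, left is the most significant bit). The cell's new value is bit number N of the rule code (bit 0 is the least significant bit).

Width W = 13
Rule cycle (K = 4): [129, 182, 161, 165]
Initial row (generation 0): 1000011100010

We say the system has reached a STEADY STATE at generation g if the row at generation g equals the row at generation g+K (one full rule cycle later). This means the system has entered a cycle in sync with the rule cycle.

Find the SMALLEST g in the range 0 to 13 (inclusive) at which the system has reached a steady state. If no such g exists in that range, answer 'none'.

Gen 0: 1000011100010
Gen 1 (rule 129): 0011001001000
Gen 2 (rule 182): 0100111111100
Gen 3 (rule 161): 0000011111001
Gen 4 (rule 165): 1111001110001
Gen 5 (rule 129): 0110000100100
Gen 6 (rule 182): 1001001111110
Gen 7 (rule 161): 0000000111100
Gen 8 (rule 165): 1111110011001
Gen 9 (rule 129): 0111100000000
Gen 10 (rule 182): 1011010000000
Gen 11 (rule 161): 0100100111111
Gen 12 (rule 165): 0100100011110
Gen 13 (rule 129): 0000001001100
Gen 14 (rule 182): 0000011110010
Gen 15 (rule 161): 1111001100000
Gen 16 (rule 165): 0110000001111
Gen 17 (rule 129): 0000111100110

Answer: none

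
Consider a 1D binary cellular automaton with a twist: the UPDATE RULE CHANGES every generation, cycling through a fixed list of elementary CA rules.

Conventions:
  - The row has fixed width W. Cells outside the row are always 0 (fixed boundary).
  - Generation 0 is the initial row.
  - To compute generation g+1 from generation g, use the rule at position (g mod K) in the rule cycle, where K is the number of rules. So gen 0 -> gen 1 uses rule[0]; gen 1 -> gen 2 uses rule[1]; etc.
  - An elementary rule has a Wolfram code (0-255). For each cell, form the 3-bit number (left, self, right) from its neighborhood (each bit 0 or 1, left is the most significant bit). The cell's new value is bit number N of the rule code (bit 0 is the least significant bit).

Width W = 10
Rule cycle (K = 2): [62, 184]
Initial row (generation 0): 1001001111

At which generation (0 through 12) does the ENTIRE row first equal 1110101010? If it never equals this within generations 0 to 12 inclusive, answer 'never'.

Gen 0: 1001001111
Gen 1 (rule 62): 1111111000
Gen 2 (rule 184): 1111110100
Gen 3 (rule 62): 1000001110
Gen 4 (rule 184): 0100001101
Gen 5 (rule 62): 1110011011
Gen 6 (rule 184): 1101010110
Gen 7 (rule 62): 1011111101
Gen 8 (rule 184): 0111111010
Gen 9 (rule 62): 1100000111
Gen 10 (rule 184): 1010000110
Gen 11 (rule 62): 1111001101
Gen 12 (rule 184): 1110101010

Answer: 12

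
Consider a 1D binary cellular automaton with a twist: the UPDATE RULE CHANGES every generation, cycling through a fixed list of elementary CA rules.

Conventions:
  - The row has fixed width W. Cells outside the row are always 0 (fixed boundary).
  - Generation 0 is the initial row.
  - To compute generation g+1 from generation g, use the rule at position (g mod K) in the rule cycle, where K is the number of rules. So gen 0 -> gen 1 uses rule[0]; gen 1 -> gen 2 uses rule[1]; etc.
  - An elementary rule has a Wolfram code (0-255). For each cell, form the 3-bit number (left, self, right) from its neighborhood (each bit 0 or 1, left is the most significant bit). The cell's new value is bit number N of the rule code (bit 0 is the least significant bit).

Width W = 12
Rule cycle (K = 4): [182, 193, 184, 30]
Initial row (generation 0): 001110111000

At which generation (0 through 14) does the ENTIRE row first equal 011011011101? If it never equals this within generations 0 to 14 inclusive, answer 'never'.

Gen 0: 001110111000
Gen 1 (rule 182): 010101010100
Gen 2 (rule 193): 000000000001
Gen 3 (rule 184): 000000000000
Gen 4 (rule 30): 000000000000
Gen 5 (rule 182): 000000000000
Gen 6 (rule 193): 111111111111
Gen 7 (rule 184): 111111111110
Gen 8 (rule 30): 100000000001
Gen 9 (rule 182): 110000000011
Gen 10 (rule 193): 010111111001
Gen 11 (rule 184): 001111110100
Gen 12 (rule 30): 011000000110
Gen 13 (rule 182): 100100001001
Gen 14 (rule 193): 000001100000

Answer: never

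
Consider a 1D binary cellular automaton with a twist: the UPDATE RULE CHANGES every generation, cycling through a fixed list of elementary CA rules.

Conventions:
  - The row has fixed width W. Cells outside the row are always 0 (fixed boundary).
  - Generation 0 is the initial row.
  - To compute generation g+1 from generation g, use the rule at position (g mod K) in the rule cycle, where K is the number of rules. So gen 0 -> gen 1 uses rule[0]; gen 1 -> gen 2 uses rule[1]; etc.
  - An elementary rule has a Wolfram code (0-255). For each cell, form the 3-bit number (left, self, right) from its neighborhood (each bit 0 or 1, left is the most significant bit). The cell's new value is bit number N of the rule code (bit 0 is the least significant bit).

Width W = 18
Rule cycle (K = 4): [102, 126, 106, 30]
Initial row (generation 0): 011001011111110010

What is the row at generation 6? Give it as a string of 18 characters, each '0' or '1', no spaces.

Gen 0: 011001011111110010
Gen 1 (rule 102): 101011100000010110
Gen 2 (rule 126): 111110110000111111
Gen 3 (rule 106): 100011110001100001
Gen 4 (rule 30): 110110001011010011
Gen 5 (rule 102): 011010011101110101
Gen 6 (rule 126): 111111110111011111

Answer: 111111110111011111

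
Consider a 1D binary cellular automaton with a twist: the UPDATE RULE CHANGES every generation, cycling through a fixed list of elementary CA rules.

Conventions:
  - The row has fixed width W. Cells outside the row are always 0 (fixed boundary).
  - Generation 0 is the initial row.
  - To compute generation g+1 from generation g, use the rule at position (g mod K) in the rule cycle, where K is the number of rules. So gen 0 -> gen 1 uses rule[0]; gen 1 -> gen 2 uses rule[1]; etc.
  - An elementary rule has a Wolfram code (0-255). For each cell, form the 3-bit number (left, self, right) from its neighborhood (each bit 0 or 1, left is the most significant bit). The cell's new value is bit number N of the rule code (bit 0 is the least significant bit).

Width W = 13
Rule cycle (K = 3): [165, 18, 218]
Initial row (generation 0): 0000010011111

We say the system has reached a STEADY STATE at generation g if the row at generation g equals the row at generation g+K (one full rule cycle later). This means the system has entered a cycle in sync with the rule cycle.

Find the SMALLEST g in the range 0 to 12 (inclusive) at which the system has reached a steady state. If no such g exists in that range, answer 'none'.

Answer: 5

Derivation:
Gen 0: 0000010011111
Gen 1 (rule 165): 1111010001110
Gen 2 (rule 18): 0000001010001
Gen 3 (rule 218): 0000010001010
Gen 4 (rule 165): 1111010101110
Gen 5 (rule 18): 0000000000001
Gen 6 (rule 218): 0000000000010
Gen 7 (rule 165): 1111111111010
Gen 8 (rule 18): 0000000000001
Gen 9 (rule 218): 0000000000010
Gen 10 (rule 165): 1111111111010
Gen 11 (rule 18): 0000000000001
Gen 12 (rule 218): 0000000000010
Gen 13 (rule 165): 1111111111010
Gen 14 (rule 18): 0000000000001
Gen 15 (rule 218): 0000000000010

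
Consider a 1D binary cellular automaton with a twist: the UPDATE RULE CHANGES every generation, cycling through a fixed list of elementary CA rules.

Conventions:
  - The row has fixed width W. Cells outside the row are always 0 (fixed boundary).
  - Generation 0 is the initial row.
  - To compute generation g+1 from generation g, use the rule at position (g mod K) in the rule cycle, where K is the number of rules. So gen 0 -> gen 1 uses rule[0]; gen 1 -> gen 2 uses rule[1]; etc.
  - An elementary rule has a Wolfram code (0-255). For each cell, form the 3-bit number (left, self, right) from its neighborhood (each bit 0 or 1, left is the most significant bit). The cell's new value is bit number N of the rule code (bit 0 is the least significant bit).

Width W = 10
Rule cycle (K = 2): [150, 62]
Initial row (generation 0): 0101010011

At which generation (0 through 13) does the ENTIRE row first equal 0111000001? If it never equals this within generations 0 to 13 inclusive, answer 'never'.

Answer: 11

Derivation:
Gen 0: 0101010011
Gen 1 (rule 150): 1101011100
Gen 2 (rule 62): 1011110010
Gen 3 (rule 150): 1001101111
Gen 4 (rule 62): 1111011000
Gen 5 (rule 150): 0110000100
Gen 6 (rule 62): 1101001110
Gen 7 (rule 150): 0001110101
Gen 8 (rule 62): 0011001111
Gen 9 (rule 150): 0100110110
Gen 10 (rule 62): 1111101101
Gen 11 (rule 150): 0111000001
Gen 12 (rule 62): 1100100011
Gen 13 (rule 150): 0011110100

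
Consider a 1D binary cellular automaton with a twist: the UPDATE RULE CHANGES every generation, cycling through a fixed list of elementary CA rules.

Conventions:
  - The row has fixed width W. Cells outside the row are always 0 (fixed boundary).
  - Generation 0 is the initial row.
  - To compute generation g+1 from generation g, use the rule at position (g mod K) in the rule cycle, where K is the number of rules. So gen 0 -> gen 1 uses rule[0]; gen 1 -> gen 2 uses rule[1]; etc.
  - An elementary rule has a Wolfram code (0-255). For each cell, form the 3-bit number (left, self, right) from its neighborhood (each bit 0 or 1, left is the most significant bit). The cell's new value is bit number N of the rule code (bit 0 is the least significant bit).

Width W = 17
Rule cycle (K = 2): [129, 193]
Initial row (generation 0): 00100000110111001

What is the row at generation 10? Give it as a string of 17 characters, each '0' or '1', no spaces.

Gen 0: 00100000110111001
Gen 1 (rule 129): 10001110000010000
Gen 2 (rule 193): 00100110111000111
Gen 3 (rule 129): 10000000010010010
Gen 4 (rule 193): 00111111000000000
Gen 5 (rule 129): 10011110011111111
Gen 6 (rule 193): 00001110001111111
Gen 7 (rule 129): 11100100100111110
Gen 8 (rule 193): 01100000000011110
Gen 9 (rule 129): 00001111111001100
Gen 10 (rule 193): 11100111111000101

Answer: 11100111111000101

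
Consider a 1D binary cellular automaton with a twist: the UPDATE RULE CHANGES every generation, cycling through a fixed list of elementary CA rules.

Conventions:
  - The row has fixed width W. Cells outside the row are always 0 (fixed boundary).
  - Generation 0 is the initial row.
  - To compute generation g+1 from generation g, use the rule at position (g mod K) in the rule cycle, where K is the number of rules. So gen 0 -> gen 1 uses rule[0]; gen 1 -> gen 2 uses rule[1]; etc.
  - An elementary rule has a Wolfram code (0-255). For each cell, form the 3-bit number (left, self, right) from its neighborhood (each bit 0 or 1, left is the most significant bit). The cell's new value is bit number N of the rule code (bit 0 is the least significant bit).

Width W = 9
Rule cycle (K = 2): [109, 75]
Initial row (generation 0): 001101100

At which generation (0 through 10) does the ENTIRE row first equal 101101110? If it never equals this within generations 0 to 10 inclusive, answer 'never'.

Answer: never

Derivation:
Gen 0: 001101100
Gen 1 (rule 109): 101111101
Gen 2 (rule 75): 001000100
Gen 3 (rule 109): 101010101
Gen 4 (rule 75): 000000000
Gen 5 (rule 109): 111111111
Gen 6 (rule 75): 100000001
Gen 7 (rule 109): 101111101
Gen 8 (rule 75): 001000100
Gen 9 (rule 109): 101010101
Gen 10 (rule 75): 000000000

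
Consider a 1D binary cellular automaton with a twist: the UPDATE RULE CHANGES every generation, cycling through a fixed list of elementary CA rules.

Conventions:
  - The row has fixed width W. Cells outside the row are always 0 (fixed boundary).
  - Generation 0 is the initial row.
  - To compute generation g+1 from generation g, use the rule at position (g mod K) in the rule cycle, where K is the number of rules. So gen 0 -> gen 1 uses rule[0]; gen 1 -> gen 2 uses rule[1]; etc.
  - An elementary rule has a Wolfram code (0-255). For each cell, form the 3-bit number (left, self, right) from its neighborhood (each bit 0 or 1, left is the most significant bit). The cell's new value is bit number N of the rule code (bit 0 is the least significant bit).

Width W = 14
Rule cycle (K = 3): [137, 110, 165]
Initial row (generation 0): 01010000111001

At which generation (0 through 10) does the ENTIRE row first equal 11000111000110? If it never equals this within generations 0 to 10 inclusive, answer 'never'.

Gen 0: 01010000111001
Gen 1 (rule 137): 00000110110000
Gen 2 (rule 110): 00001111110000
Gen 3 (rule 165): 11100111100111
Gen 4 (rule 137): 11000111000110
Gen 5 (rule 110): 11001101001110
Gen 6 (rule 165): 00000011000100
Gen 7 (rule 137): 11111010010001
Gen 8 (rule 110): 10001110110011
Gen 9 (rule 165): 10100101000000
Gen 10 (rule 137): 00000000011111

Answer: 4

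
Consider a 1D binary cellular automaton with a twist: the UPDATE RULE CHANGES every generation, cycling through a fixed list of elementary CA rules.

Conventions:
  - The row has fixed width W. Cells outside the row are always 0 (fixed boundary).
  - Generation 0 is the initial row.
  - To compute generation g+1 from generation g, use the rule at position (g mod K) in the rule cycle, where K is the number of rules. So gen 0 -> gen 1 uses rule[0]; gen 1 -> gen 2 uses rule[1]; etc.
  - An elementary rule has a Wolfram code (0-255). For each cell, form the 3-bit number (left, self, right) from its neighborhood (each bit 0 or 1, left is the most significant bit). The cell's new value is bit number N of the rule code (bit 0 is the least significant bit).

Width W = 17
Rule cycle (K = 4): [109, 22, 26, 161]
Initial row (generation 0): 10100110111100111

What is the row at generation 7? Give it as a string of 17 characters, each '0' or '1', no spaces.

Gen 0: 10100110111100111
Gen 1 (rule 109): 11100111100100101
Gen 2 (rule 22): 00011000011111101
Gen 3 (rule 26): 00110100110000000
Gen 4 (rule 161): 10001000000111111
Gen 5 (rule 109): 10101011110100001
Gen 6 (rule 22): 10101000000110011
Gen 7 (rule 26): 00000100001101110

Answer: 00000100001101110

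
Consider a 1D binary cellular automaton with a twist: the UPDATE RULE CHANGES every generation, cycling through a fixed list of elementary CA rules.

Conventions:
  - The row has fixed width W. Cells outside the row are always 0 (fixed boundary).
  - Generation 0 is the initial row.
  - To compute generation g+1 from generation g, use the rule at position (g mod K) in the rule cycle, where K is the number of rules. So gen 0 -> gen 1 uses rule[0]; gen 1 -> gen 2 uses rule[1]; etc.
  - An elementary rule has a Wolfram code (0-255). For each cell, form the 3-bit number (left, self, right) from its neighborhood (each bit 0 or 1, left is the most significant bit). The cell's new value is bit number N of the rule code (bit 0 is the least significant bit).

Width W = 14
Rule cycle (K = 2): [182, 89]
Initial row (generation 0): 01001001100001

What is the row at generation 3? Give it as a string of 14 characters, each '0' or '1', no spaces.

Answer: 11000100111100

Derivation:
Gen 0: 01001001100001
Gen 1 (rule 182): 11111110010011
Gen 2 (rule 89): 10000011001011
Gen 3 (rule 182): 11000100111100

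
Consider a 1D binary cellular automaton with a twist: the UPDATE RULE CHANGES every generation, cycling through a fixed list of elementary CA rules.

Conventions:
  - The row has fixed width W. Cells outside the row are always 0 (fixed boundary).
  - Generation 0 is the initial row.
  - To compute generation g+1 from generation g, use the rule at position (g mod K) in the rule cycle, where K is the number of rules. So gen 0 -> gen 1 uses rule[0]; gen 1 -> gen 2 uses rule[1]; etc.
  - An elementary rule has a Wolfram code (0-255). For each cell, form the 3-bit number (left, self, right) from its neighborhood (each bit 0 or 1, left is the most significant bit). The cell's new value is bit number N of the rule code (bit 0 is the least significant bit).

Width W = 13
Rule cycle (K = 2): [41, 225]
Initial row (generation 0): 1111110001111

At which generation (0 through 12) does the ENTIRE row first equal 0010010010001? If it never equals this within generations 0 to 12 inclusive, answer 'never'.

Gen 0: 1111110001111
Gen 1 (rule 41): 1000000101000
Gen 2 (rule 225): 0011110010011
Gen 3 (rule 41): 1010000000010
Gen 4 (rule 225): 0100111111000
Gen 5 (rule 41): 0000100000011
Gen 6 (rule 225): 1110001111001
Gen 7 (rule 41): 1000101000000
Gen 8 (rule 225): 0010010011111
Gen 9 (rule 41): 1000000010000
Gen 10 (rule 225): 0011111000111
Gen 11 (rule 41): 1010000010100
Gen 12 (rule 225): 0100111001001

Answer: never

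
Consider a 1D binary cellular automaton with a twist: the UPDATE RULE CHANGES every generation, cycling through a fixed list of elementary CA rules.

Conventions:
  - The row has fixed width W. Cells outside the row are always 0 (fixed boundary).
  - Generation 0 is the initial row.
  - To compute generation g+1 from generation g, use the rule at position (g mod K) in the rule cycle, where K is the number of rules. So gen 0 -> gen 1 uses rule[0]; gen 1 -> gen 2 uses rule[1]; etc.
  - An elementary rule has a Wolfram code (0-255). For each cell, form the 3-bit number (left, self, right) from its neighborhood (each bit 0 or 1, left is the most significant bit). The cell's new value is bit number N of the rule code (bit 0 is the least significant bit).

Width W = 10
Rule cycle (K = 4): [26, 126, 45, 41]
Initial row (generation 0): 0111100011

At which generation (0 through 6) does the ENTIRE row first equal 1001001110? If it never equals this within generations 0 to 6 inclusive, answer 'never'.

Gen 0: 0111100011
Gen 1 (rule 26): 1100010110
Gen 2 (rule 126): 1110111111
Gen 3 (rule 45): 1001100000
Gen 4 (rule 41): 0001001111
Gen 5 (rule 26): 0010111000
Gen 6 (rule 126): 0111101100

Answer: never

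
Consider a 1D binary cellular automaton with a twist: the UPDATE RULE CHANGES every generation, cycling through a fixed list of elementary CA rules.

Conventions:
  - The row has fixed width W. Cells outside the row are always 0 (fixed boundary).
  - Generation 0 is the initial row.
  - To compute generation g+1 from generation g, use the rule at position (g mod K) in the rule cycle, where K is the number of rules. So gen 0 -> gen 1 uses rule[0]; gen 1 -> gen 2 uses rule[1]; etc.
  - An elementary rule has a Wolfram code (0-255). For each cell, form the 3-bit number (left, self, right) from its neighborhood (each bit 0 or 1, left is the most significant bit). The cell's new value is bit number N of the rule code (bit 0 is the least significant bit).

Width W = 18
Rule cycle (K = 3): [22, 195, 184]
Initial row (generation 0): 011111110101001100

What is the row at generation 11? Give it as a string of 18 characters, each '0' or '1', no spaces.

Gen 0: 011111110101001100
Gen 1 (rule 22): 100000000101110010
Gen 2 (rule 195): 001111111000110100
Gen 3 (rule 184): 001111110100101010
Gen 4 (rule 22): 010000000111101011
Gen 5 (rule 195): 100111111011100001
Gen 6 (rule 184): 010111110111010000
Gen 7 (rule 22): 110000000000011000
Gen 8 (rule 195): 010111111111101011
Gen 9 (rule 184): 001111111111010110
Gen 10 (rule 22): 010000000000010001
Gen 11 (rule 195): 100111111111100110

Answer: 100111111111100110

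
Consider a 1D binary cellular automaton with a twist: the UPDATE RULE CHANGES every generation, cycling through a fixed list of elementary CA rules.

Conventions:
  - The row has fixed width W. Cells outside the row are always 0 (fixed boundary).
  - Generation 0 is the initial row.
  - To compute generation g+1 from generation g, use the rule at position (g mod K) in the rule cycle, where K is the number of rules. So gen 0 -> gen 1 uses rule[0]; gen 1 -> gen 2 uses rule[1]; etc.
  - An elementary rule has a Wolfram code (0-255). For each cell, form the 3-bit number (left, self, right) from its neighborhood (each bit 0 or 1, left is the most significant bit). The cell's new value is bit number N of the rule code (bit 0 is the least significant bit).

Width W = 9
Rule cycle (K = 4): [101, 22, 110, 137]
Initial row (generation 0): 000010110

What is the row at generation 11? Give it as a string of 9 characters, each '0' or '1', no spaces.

Answer: 000110001

Derivation:
Gen 0: 000010110
Gen 1 (rule 101): 111011010
Gen 2 (rule 22): 000000011
Gen 3 (rule 110): 000000111
Gen 4 (rule 137): 111110110
Gen 5 (rule 101): 000011010
Gen 6 (rule 22): 000100011
Gen 7 (rule 110): 001100111
Gen 8 (rule 137): 101000110
Gen 9 (rule 101): 111010010
Gen 10 (rule 22): 000011111
Gen 11 (rule 110): 000110001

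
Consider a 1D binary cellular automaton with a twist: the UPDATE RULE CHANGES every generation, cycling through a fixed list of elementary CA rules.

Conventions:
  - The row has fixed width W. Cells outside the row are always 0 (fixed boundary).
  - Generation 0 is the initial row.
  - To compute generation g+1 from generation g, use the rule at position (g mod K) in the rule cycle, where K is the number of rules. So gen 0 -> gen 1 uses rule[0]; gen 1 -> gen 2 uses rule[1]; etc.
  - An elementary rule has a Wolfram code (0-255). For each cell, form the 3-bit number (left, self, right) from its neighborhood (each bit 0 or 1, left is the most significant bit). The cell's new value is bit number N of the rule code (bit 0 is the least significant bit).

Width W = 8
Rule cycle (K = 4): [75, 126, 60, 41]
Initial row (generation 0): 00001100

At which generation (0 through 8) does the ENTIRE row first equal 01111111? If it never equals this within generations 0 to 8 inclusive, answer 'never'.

Gen 0: 00001100
Gen 1 (rule 75): 11111101
Gen 2 (rule 126): 10000111
Gen 3 (rule 60): 11000100
Gen 4 (rule 41): 10010001
Gen 5 (rule 75): 00100110
Gen 6 (rule 126): 01111111
Gen 7 (rule 60): 01000000
Gen 8 (rule 41): 00011111

Answer: 6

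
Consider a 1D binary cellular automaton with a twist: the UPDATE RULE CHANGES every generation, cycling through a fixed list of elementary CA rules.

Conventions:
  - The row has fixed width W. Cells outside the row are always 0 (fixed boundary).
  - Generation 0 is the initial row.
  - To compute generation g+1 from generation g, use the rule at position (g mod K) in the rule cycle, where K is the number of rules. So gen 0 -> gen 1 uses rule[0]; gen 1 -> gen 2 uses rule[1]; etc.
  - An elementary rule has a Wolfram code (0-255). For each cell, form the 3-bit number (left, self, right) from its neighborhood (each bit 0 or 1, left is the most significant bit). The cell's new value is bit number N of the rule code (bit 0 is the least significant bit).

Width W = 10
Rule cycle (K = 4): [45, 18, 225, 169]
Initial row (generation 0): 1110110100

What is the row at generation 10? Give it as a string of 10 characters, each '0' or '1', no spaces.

Answer: 0000000100

Derivation:
Gen 0: 1110110100
Gen 1 (rule 45): 1001101101
Gen 2 (rule 18): 0110000000
Gen 3 (rule 225): 0010111111
Gen 4 (rule 169): 1001111110
Gen 5 (rule 45): 1001000000
Gen 6 (rule 18): 0110100000
Gen 7 (rule 225): 0011001111
Gen 8 (rule 169): 1010001110
Gen 9 (rule 45): 1110101000
Gen 10 (rule 18): 0000000100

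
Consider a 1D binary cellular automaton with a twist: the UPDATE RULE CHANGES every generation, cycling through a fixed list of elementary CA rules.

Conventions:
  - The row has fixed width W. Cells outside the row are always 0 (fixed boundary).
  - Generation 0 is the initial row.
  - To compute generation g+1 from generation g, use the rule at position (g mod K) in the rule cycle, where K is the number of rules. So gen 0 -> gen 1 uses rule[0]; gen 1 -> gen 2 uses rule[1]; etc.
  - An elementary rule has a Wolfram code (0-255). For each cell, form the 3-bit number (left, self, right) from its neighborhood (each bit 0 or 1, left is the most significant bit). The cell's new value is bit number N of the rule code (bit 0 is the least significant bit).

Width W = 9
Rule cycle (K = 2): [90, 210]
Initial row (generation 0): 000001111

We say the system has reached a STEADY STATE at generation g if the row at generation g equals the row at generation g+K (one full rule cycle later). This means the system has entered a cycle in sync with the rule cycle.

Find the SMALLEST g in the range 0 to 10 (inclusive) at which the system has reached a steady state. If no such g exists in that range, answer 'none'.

Gen 0: 000001111
Gen 1 (rule 90): 000011001
Gen 2 (rule 210): 000101110
Gen 3 (rule 90): 001001011
Gen 4 (rule 210): 010110001
Gen 5 (rule 90): 100111010
Gen 6 (rule 210): 011011001
Gen 7 (rule 90): 111011110
Gen 8 (rule 210): 011001111
Gen 9 (rule 90): 111111001
Gen 10 (rule 210): 011111110
Gen 11 (rule 90): 110000011
Gen 12 (rule 210): 011000101

Answer: none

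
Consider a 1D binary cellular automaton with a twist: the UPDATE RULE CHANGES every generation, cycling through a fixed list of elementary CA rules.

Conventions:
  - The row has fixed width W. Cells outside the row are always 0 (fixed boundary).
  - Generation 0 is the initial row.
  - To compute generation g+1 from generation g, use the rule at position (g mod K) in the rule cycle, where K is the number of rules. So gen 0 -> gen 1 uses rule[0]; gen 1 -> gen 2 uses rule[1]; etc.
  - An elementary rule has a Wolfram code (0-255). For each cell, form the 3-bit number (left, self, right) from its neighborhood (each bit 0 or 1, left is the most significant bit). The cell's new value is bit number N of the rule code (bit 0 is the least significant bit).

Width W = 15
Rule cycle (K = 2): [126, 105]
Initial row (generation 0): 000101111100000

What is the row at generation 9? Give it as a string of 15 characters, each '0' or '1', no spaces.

Gen 0: 000101111100000
Gen 1 (rule 126): 001111000110000
Gen 2 (rule 105): 101001010110111
Gen 3 (rule 126): 111111111111101
Gen 4 (rule 105): 100000000000110
Gen 5 (rule 126): 110000000001111
Gen 6 (rule 105): 110111111101001
Gen 7 (rule 126): 111100000111111
Gen 8 (rule 105): 100101110100001
Gen 9 (rule 126): 111111011110011

Answer: 111111011110011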